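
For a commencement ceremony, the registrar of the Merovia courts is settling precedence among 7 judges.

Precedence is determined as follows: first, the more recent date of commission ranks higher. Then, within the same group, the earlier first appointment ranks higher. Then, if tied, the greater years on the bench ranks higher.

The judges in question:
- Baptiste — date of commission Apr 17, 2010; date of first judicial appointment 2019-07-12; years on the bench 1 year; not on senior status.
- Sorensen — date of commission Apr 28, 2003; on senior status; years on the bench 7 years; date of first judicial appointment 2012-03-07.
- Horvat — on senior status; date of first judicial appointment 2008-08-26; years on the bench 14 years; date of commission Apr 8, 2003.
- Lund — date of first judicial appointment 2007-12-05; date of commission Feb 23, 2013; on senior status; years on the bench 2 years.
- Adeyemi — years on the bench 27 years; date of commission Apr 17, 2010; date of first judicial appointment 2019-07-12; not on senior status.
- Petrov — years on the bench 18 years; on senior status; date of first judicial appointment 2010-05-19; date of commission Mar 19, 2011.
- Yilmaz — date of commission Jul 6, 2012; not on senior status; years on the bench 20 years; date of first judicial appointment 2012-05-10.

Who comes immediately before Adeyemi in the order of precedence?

By date of commission (later first): Lund (Feb 23, 2013); then Yilmaz (Jul 6, 2012); then Petrov (Mar 19, 2011); then Adeyemi and Baptiste (both Apr 17, 2010); then Sorensen (Apr 28, 2003); then Horvat (Apr 8, 2003).
Adeyemi and Baptiste both have date of first judicial appointment 2019-07-12, so the next rule applies.
Among Adeyemi and Baptiste, by years on the bench (higher first): Adeyemi (27 years) before Baptiste (1 year).
Order: Lund, Yilmaz, Petrov, Adeyemi, Baptiste, Sorensen, Horvat.

Petrov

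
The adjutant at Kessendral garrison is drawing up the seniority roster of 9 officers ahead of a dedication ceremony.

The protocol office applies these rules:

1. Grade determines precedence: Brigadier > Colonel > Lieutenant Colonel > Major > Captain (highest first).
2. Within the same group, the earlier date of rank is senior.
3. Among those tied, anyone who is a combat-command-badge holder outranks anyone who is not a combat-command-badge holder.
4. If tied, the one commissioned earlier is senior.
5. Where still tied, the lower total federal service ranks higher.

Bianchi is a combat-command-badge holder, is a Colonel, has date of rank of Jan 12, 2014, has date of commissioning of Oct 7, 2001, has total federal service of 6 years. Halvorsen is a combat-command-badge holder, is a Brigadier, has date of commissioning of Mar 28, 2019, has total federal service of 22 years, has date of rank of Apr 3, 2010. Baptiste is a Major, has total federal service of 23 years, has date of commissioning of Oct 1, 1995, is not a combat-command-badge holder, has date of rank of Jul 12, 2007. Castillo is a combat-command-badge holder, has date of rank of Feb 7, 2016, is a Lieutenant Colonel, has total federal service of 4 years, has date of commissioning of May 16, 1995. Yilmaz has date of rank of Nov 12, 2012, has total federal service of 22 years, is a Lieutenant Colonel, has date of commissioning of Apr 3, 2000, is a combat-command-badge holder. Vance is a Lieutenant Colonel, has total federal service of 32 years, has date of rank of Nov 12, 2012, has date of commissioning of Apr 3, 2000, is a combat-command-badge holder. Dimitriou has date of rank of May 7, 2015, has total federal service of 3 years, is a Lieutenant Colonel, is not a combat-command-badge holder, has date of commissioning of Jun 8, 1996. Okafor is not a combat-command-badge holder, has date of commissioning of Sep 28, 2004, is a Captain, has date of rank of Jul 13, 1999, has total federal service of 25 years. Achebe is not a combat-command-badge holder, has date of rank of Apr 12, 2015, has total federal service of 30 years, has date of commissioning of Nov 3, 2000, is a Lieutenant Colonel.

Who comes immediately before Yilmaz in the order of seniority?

By grade: Halvorsen (Brigadier); then Bianchi (Colonel); then Yilmaz, Vance, Achebe, Dimitriou and Castillo (Lieutenant Colonel); then Baptiste (Major); then Okafor (Captain).
Among Yilmaz, Vance, Achebe, Dimitriou and Castillo, by date of rank (earlier first): Yilmaz and Vance (Nov 12, 2012) before Achebe (Apr 12, 2015) before Dimitriou (May 7, 2015) before Castillo (Feb 7, 2016).
Yilmaz and Vance are each a combat-command-badge holder, so the next rule applies.
Yilmaz and Vance both have date of commissioning Apr 3, 2000, so the next rule applies.
Among Yilmaz and Vance, by total federal service (lower first): Yilmaz (22 years) before Vance (32 years).
Order: Halvorsen, Bianchi, Yilmaz, Vance, Achebe, Dimitriou, Castillo, Baptiste, Okafor.

Bianchi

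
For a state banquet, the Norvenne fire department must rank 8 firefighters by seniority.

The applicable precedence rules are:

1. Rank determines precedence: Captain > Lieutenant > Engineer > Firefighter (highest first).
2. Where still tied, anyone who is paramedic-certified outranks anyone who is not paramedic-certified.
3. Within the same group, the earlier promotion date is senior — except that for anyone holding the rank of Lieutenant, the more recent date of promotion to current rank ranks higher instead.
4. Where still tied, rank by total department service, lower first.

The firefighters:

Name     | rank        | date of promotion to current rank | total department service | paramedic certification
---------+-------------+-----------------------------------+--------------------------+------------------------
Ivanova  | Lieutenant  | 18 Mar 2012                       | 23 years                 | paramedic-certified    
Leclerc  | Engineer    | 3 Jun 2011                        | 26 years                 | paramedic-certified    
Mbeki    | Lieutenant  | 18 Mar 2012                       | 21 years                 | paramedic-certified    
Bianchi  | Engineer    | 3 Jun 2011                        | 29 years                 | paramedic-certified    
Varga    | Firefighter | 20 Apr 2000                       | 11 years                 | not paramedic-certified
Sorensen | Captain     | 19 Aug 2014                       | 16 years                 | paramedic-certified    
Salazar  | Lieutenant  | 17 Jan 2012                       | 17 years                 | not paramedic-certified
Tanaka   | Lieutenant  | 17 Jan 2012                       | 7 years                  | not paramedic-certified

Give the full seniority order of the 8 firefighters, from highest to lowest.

By rank: Sorensen (Captain); then Mbeki, Ivanova, Tanaka and Salazar (Lieutenant); then Leclerc and Bianchi (Engineer); then Varga (Firefighter).
Among Mbeki, Ivanova, Tanaka and Salazar, paramedic-certified before not paramedic-certified: Mbeki and Ivanova (paramedic-certified) before Tanaka and Salazar (not paramedic-certified).
Mbeki and Ivanova both have date of promotion to current rank 18 Mar 2012, so the next rule applies.
Among Mbeki and Ivanova, by total department service (lower first): Mbeki (21 years) before Ivanova (23 years).
Tanaka and Salazar both have date of promotion to current rank 17 Jan 2012, so the next rule applies.
Among Tanaka and Salazar, by total department service (lower first): Tanaka (7 years) before Salazar (17 years).
Leclerc and Bianchi are each paramedic-certified, so the next rule applies.
Leclerc and Bianchi both have date of promotion to current rank 3 Jun 2011, so the next rule applies.
Among Leclerc and Bianchi, by total department service (lower first): Leclerc (26 years) before Bianchi (29 years).
Full order: Sorensen, Mbeki, Ivanova, Tanaka, Salazar, Leclerc, Bianchi, Varga.

Sorensen, Mbeki, Ivanova, Tanaka, Salazar, Leclerc, Bianchi, Varga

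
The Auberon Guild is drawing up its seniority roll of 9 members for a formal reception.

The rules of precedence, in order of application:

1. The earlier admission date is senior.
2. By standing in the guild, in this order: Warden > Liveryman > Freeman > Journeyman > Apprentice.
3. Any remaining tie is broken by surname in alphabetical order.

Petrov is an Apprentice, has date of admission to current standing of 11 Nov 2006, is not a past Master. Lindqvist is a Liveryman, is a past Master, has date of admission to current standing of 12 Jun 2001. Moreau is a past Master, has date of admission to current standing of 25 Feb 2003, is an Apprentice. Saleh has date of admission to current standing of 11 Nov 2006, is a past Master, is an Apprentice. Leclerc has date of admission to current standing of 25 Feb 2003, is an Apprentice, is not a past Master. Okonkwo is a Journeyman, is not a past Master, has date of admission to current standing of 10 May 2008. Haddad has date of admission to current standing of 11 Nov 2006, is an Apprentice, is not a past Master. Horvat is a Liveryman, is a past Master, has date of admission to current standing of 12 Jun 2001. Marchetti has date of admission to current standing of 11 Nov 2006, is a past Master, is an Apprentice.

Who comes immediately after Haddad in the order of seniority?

By date of admission to current standing (earlier first): Horvat and Lindqvist (both 12 Jun 2001); then Leclerc and Moreau (both 25 Feb 2003); then Haddad, Marchetti, Petrov and Saleh (each 11 Nov 2006); then Okonkwo (10 May 2008).
Horvat and Lindqvist are each Liveryman, so the next rule applies.
Among Horvat and Lindqvist, alphabetically by surname: Horvat before Lindqvist.
Leclerc and Moreau are each Apprentice, so the next rule applies.
Among Leclerc and Moreau, alphabetically by surname: Leclerc before Moreau.
Haddad, Marchetti, Petrov and Saleh are each Apprentice, so the next rule applies.
Among Haddad, Marchetti, Petrov and Saleh, alphabetically by surname: Haddad before Marchetti before Petrov before Saleh.
Order: Horvat, Lindqvist, Leclerc, Moreau, Haddad, Marchetti, Petrov, Saleh, Okonkwo.

Marchetti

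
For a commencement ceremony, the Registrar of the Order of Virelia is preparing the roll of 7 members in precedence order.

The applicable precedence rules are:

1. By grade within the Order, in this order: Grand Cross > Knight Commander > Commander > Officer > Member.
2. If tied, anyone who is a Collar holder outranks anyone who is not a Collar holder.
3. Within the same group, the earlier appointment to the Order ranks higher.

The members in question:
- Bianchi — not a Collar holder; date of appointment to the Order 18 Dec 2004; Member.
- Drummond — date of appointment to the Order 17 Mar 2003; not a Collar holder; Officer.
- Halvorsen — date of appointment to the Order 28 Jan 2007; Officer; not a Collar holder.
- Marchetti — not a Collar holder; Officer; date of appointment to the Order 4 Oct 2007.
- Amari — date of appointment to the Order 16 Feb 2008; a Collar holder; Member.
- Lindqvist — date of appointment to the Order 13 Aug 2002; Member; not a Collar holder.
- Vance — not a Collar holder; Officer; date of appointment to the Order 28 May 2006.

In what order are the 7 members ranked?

Drummond, Vance, Halvorsen, Marchetti, Amari, Lindqvist, Bianchi

By grade within the Order: Drummond, Vance, Halvorsen and Marchetti (Officer); then Amari, Lindqvist and Bianchi (Member).
Drummond, Vance, Halvorsen and Marchetti are each not a Collar holder, so the next rule applies.
Among Drummond, Vance, Halvorsen and Marchetti, by date of appointment to the Order (earlier first): Drummond (17 Mar 2003) before Vance (28 May 2006) before Halvorsen (28 Jan 2007) before Marchetti (4 Oct 2007).
Among Amari, Lindqvist and Bianchi, a Collar holder before not a Collar holder: Amari (a Collar holder) before Lindqvist and Bianchi (not a Collar holder).
Among Lindqvist and Bianchi, by date of appointment to the Order (earlier first): Lindqvist (13 Aug 2002) before Bianchi (18 Dec 2004).
Full order: Drummond, Vance, Halvorsen, Marchetti, Amari, Lindqvist, Bianchi.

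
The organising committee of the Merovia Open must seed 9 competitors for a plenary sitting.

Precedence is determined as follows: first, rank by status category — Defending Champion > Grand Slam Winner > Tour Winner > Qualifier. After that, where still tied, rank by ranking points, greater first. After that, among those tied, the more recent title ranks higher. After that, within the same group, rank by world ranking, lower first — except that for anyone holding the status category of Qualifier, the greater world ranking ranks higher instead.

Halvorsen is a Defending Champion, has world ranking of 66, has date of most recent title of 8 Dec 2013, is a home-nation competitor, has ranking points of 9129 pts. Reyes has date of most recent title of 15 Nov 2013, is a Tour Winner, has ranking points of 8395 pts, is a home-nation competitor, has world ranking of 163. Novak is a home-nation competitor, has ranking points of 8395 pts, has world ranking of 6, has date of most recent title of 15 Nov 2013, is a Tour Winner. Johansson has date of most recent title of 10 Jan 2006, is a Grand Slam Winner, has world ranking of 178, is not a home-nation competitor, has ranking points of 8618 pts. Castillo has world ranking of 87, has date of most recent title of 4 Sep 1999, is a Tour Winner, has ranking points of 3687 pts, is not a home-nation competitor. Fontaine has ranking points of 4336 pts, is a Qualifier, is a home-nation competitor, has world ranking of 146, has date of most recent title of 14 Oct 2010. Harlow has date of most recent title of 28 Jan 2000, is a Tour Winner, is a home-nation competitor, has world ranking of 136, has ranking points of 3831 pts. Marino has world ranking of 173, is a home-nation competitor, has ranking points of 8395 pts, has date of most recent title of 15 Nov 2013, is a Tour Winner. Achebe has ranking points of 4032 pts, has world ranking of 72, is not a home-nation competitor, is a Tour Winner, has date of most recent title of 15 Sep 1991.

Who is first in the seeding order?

Halvorsen

By status category: Halvorsen (Defending Champion); then Johansson (Grand Slam Winner); then Novak, Reyes, Marino, Achebe, Harlow and Castillo (Tour Winner); then Fontaine (Qualifier).
Among Novak, Reyes, Marino, Achebe, Harlow and Castillo, by ranking points (higher first): Novak, Reyes and Marino (8395 pts) before Achebe (4032 pts) before Harlow (3831 pts) before Castillo (3687 pts).
Novak, Reyes and Marino all have date of most recent title 15 Nov 2013, so the next rule applies.
Among Novak, Reyes and Marino, by world ranking (lower first): Novak (6) before Reyes (163) before Marino (173).
Order: Halvorsen, Johansson, Novak, Reyes, Marino, Achebe, Harlow, Castillo, Fontaine.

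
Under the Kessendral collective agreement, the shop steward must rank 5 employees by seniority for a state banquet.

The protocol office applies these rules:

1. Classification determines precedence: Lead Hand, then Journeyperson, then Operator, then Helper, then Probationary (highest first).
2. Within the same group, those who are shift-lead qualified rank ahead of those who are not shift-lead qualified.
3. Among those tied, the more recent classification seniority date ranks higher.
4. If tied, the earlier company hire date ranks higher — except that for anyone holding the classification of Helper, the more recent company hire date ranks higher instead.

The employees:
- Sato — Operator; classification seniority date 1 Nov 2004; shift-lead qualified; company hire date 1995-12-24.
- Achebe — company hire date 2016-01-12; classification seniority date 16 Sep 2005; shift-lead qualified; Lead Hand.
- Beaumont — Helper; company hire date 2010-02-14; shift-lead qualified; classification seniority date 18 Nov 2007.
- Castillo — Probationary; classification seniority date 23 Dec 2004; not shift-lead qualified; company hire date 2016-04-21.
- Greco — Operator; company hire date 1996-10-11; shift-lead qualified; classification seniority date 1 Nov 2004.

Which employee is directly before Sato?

By classification: Achebe (Lead Hand); then Sato and Greco (Operator); then Beaumont (Helper); then Castillo (Probationary).
Sato and Greco are each shift-lead qualified, so the next rule applies.
Sato and Greco both have classification seniority date 1 Nov 2004, so the next rule applies.
Among Sato and Greco, by company hire date (earlier first): Sato (1995-12-24) before Greco (1996-10-11).
Order: Achebe, Sato, Greco, Beaumont, Castillo.

Achebe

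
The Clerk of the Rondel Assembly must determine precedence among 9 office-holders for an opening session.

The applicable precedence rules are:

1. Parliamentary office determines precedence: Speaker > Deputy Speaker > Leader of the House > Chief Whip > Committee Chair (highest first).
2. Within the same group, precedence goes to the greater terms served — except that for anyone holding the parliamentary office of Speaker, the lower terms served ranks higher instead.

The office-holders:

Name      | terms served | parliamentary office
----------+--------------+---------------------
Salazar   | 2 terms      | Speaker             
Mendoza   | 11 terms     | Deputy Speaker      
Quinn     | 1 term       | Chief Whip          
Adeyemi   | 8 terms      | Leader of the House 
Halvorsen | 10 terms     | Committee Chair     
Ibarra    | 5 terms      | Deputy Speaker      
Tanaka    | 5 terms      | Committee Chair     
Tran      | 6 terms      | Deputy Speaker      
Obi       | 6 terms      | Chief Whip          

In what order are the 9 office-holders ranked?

Salazar, Mendoza, Tran, Ibarra, Adeyemi, Obi, Quinn, Halvorsen, Tanaka

By parliamentary office: Salazar (Speaker); then Mendoza, Tran and Ibarra (Deputy Speaker); then Adeyemi (Leader of the House); then Obi and Quinn (Chief Whip); then Halvorsen and Tanaka (Committee Chair).
Among Mendoza, Tran and Ibarra, by terms served (higher first): Mendoza (11 terms) before Tran (6 terms) before Ibarra (5 terms).
Among Obi and Quinn, by terms served (higher first): Obi (6 terms) before Quinn (1 term).
Among Halvorsen and Tanaka, by terms served (higher first): Halvorsen (10 terms) before Tanaka (5 terms).
Full order: Salazar, Mendoza, Tran, Ibarra, Adeyemi, Obi, Quinn, Halvorsen, Tanaka.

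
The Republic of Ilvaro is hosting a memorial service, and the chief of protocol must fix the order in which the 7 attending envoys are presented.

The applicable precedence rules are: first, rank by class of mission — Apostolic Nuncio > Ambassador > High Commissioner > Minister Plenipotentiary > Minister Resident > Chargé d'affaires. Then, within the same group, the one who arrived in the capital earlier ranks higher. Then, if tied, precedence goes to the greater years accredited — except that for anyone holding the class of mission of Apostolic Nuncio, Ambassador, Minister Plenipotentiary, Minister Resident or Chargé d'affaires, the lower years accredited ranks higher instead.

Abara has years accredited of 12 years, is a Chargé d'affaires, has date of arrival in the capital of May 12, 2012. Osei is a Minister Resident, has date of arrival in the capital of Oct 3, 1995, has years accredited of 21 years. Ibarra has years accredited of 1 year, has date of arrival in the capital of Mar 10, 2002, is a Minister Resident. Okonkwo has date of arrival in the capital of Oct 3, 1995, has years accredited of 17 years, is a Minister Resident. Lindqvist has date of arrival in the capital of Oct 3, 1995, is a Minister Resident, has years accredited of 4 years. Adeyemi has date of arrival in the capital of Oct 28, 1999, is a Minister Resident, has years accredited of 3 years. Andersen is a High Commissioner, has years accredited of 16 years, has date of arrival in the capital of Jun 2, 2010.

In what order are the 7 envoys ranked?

Andersen, Lindqvist, Okonkwo, Osei, Adeyemi, Ibarra, Abara

By class of mission: Andersen (High Commissioner); then Lindqvist, Okonkwo, Osei, Adeyemi and Ibarra (Minister Resident); then Abara (Chargé d'affaires).
Among Lindqvist, Okonkwo, Osei, Adeyemi and Ibarra, by date of arrival in the capital (earlier first): Lindqvist, Okonkwo and Osei (Oct 3, 1995) before Adeyemi (Oct 28, 1999) before Ibarra (Mar 10, 2002).
Among Lindqvist, Okonkwo and Osei, by years accredited (lower first) (reversed rule for this group): Lindqvist (4 years) before Okonkwo (17 years) before Osei (21 years).
Full order: Andersen, Lindqvist, Okonkwo, Osei, Adeyemi, Ibarra, Abara.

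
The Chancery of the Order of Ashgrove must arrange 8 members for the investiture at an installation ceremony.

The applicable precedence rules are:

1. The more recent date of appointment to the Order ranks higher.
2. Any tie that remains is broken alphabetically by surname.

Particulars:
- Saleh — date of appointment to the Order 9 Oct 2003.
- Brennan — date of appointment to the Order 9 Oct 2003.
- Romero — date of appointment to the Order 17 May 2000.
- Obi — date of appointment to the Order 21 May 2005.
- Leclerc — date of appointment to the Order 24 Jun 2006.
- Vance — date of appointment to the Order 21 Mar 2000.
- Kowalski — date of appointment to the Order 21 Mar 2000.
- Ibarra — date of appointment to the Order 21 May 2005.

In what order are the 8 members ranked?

By date of appointment to the Order (later first): Leclerc (24 Jun 2006); then Ibarra and Obi (both 21 May 2005); then Brennan and Saleh (both 9 Oct 2003); then Romero (17 May 2000); then Kowalski and Vance (both 21 Mar 2000).
Among Ibarra and Obi, alphabetically by surname: Ibarra before Obi.
Among Brennan and Saleh, alphabetically by surname: Brennan before Saleh.
Among Kowalski and Vance, alphabetically by surname: Kowalski before Vance.
Full order: Leclerc, Ibarra, Obi, Brennan, Saleh, Romero, Kowalski, Vance.

Leclerc, Ibarra, Obi, Brennan, Saleh, Romero, Kowalski, Vance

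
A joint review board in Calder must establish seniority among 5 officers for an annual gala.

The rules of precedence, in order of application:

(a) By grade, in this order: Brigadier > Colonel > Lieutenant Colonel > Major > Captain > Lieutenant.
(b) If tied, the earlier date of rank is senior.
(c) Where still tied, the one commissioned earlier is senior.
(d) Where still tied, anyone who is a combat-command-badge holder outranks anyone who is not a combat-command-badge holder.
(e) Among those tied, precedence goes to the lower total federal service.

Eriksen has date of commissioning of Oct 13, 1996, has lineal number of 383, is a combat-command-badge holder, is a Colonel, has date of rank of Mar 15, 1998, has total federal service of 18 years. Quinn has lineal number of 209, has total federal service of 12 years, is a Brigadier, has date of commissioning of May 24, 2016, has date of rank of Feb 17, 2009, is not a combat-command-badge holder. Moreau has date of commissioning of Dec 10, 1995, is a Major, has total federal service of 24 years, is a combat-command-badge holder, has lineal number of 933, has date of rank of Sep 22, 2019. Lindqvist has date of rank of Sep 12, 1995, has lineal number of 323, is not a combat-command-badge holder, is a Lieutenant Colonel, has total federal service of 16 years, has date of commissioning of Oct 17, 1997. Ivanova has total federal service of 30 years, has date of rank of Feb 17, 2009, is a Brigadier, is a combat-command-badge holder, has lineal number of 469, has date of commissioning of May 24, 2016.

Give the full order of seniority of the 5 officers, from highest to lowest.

Ivanova, Quinn, Eriksen, Lindqvist, Moreau

By grade: Ivanova and Quinn (Brigadier); then Eriksen (Colonel); then Lindqvist (Lieutenant Colonel); then Moreau (Major).
Ivanova and Quinn both have date of rank Feb 17, 2009, so the next rule applies.
Ivanova and Quinn both have date of commissioning May 24, 2016, so the next rule applies.
Among Ivanova and Quinn, a combat-command-badge holder before not a combat-command-badge holder: Ivanova (a combat-command-badge holder) before Quinn (not a combat-command-badge holder).
Full order: Ivanova, Quinn, Eriksen, Lindqvist, Moreau.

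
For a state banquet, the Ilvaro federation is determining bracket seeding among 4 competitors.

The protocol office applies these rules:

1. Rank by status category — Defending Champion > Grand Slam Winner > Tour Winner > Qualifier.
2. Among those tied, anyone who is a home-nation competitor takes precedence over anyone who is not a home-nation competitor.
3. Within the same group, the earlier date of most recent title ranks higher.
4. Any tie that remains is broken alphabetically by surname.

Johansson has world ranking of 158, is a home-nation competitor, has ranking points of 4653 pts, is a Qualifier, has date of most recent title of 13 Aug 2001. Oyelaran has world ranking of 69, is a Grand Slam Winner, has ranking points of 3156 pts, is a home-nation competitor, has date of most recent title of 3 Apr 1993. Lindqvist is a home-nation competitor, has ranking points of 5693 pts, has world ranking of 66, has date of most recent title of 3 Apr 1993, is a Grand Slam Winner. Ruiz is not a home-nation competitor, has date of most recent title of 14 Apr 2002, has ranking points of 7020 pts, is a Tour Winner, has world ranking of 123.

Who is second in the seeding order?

Oyelaran

By status category: Lindqvist and Oyelaran (Grand Slam Winner); then Ruiz (Tour Winner); then Johansson (Qualifier).
Lindqvist and Oyelaran are each a home-nation competitor, so the next rule applies.
Lindqvist and Oyelaran both have date of most recent title 3 Apr 1993, so the next rule applies.
Among Lindqvist and Oyelaran, alphabetically by surname: Lindqvist before Oyelaran.
Order: Lindqvist, Oyelaran, Ruiz, Johansson.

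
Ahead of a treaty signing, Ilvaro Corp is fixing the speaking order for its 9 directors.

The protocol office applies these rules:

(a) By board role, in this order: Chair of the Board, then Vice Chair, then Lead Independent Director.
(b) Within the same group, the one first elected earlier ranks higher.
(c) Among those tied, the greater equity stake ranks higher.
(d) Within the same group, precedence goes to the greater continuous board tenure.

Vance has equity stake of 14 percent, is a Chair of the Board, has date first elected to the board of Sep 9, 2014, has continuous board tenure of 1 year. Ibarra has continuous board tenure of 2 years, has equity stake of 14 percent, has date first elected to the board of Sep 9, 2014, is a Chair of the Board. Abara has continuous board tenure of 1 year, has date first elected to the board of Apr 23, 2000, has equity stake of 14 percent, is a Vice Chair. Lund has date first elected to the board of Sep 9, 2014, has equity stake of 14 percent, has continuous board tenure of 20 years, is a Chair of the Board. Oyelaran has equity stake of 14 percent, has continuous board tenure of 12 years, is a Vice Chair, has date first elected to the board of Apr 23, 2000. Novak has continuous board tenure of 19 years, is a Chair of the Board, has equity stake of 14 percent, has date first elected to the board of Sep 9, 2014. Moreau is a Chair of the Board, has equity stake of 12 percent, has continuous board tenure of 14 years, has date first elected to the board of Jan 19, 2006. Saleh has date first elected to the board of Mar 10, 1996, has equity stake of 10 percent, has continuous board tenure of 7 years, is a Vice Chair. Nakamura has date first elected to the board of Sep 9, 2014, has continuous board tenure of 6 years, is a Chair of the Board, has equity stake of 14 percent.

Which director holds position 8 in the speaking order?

Oyelaran

By board role: Moreau, Lund, Novak, Nakamura, Ibarra and Vance (Chair of the Board); then Saleh, Oyelaran and Abara (Vice Chair).
Among Moreau, Lund, Novak, Nakamura, Ibarra and Vance, by date first elected to the board (earlier first): Moreau (Jan 19, 2006) before Lund, Novak, Nakamura, Ibarra and Vance (Sep 9, 2014).
Lund, Novak, Nakamura, Ibarra and Vance all have equity stake 14 percent, so the next rule applies.
Among Lund, Novak, Nakamura, Ibarra and Vance, by continuous board tenure (higher first): Lund (20 years) before Novak (19 years) before Nakamura (6 years) before Ibarra (2 years) before Vance (1 year).
Among Saleh, Oyelaran and Abara, by date first elected to the board (earlier first): Saleh (Mar 10, 1996) before Oyelaran and Abara (Apr 23, 2000).
Oyelaran and Abara both have equity stake 14 percent, so the next rule applies.
Among Oyelaran and Abara, by continuous board tenure (higher first): Oyelaran (12 years) before Abara (1 year).
Order: Moreau, Lund, Novak, Nakamura, Ibarra, Vance, Saleh, Oyelaran, Abara.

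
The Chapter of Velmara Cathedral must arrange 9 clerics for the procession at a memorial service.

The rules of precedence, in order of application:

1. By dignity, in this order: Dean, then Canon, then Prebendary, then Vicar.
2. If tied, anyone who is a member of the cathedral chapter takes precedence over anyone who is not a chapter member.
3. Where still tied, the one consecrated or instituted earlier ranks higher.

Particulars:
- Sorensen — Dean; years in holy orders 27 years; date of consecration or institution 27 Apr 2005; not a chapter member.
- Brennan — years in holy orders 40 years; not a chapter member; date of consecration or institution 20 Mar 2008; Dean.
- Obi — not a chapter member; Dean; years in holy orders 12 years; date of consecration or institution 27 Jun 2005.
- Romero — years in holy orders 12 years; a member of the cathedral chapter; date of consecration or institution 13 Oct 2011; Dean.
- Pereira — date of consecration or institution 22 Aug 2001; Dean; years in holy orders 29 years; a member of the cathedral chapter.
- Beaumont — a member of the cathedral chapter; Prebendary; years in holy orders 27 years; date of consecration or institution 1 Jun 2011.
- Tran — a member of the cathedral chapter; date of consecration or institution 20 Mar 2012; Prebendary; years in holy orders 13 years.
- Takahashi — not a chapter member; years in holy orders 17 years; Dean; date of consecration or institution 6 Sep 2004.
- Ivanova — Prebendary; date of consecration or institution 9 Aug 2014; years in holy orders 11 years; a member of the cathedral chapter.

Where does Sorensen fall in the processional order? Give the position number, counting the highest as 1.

4

By dignity: Pereira, Romero, Takahashi, Sorensen, Obi and Brennan (Dean); then Beaumont, Tran and Ivanova (Prebendary).
Among Pereira, Romero, Takahashi, Sorensen, Obi and Brennan, a member of the cathedral chapter before not a chapter member: Pereira and Romero (a member of the cathedral chapter) before Takahashi, Sorensen, Obi and Brennan (not a chapter member).
Among Pereira and Romero, by date of consecration or institution (earlier first): Pereira (22 Aug 2001) before Romero (13 Oct 2011).
Among Takahashi, Sorensen, Obi and Brennan, by date of consecration or institution (earlier first): Takahashi (6 Sep 2004) before Sorensen (27 Apr 2005) before Obi (27 Jun 2005) before Brennan (20 Mar 2008).
Beaumont, Tran and Ivanova are each a member of the cathedral chapter, so the next rule applies.
Among Beaumont, Tran and Ivanova, by date of consecration or institution (earlier first): Beaumont (1 Jun 2011) before Tran (20 Mar 2012) before Ivanova (9 Aug 2014).
Order: Pereira, Romero, Takahashi, Sorensen, Obi, Brennan, Beaumont, Tran, Ivanova. So position 4.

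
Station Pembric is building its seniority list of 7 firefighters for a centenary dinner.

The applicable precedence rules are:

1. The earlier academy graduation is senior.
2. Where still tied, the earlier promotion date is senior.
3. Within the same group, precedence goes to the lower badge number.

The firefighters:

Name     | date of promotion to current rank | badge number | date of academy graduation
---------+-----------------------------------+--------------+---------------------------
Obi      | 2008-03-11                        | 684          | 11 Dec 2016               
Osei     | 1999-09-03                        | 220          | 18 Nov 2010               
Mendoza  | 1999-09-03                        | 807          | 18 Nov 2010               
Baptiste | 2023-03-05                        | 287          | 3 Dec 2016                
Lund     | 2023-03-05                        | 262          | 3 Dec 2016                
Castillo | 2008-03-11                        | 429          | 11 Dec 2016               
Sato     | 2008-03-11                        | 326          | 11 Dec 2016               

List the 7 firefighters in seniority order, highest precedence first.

Osei, Mendoza, Lund, Baptiste, Sato, Castillo, Obi

By date of academy graduation (earlier first): Osei and Mendoza (both 18 Nov 2010); then Lund and Baptiste (both 3 Dec 2016); then Sato, Castillo and Obi (each 11 Dec 2016).
Osei and Mendoza both have date of promotion to current rank 1999-09-03, so the next rule applies.
Among Osei and Mendoza, by badge number (lower first): Osei (220) before Mendoza (807).
Lund and Baptiste both have date of promotion to current rank 2023-03-05, so the next rule applies.
Among Lund and Baptiste, by badge number (lower first): Lund (262) before Baptiste (287).
Sato, Castillo and Obi all have date of promotion to current rank 2008-03-11, so the next rule applies.
Among Sato, Castillo and Obi, by badge number (lower first): Sato (326) before Castillo (429) before Obi (684).
Full order: Osei, Mendoza, Lund, Baptiste, Sato, Castillo, Obi.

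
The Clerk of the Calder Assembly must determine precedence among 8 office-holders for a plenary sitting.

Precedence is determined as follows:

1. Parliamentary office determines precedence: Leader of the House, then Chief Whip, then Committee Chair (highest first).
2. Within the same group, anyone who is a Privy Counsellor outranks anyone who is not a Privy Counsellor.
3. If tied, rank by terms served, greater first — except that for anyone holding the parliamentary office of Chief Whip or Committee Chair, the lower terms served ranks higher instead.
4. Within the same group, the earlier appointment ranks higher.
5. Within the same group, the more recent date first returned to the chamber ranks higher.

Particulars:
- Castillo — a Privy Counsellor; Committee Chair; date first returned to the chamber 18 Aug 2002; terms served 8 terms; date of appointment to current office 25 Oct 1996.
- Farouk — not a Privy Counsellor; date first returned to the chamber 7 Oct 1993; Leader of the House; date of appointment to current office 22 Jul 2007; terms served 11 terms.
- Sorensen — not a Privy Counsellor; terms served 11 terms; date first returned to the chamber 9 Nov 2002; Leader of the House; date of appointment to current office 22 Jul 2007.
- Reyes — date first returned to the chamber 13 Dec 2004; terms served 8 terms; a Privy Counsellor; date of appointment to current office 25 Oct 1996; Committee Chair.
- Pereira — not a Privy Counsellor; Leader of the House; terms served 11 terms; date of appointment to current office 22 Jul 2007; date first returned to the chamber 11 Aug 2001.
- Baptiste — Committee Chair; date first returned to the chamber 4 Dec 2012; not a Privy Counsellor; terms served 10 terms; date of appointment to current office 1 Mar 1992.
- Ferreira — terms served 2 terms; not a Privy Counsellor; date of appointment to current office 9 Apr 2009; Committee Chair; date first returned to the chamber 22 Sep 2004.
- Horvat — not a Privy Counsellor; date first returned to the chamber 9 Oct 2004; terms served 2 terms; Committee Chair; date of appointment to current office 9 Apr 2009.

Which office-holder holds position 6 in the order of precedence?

Horvat

By parliamentary office: Sorensen, Pereira and Farouk (Leader of the House); then Reyes, Castillo, Horvat, Ferreira and Baptiste (Committee Chair).
Sorensen, Pereira and Farouk are each not a Privy Counsellor, so the next rule applies.
Sorensen, Pereira and Farouk all have terms served 11 terms, so the next rule applies.
Sorensen, Pereira and Farouk all have date of appointment to current office 22 Jul 2007, so the next rule applies.
Among Sorensen, Pereira and Farouk, by date first returned to the chamber (later first): Sorensen (9 Nov 2002) before Pereira (11 Aug 2001) before Farouk (7 Oct 1993).
Among Reyes, Castillo, Horvat, Ferreira and Baptiste, a Privy Counsellor before not a Privy Counsellor: Reyes and Castillo (a Privy Counsellor) before Horvat, Ferreira and Baptiste (not a Privy Counsellor).
Reyes and Castillo both have terms served 8 terms, so the next rule applies.
Reyes and Castillo both have date of appointment to current office 25 Oct 1996, so the next rule applies.
Among Reyes and Castillo, by date first returned to the chamber (later first): Reyes (13 Dec 2004) before Castillo (18 Aug 2002).
Among Horvat, Ferreira and Baptiste, by terms served (lower first) (reversed rule for this group): Horvat and Ferreira (2 terms) before Baptiste (10 terms).
Horvat and Ferreira both have date of appointment to current office 9 Apr 2009, so the next rule applies.
Among Horvat and Ferreira, by date first returned to the chamber (later first): Horvat (9 Oct 2004) before Ferreira (22 Sep 2004).
Order: Sorensen, Pereira, Farouk, Reyes, Castillo, Horvat, Ferreira, Baptiste.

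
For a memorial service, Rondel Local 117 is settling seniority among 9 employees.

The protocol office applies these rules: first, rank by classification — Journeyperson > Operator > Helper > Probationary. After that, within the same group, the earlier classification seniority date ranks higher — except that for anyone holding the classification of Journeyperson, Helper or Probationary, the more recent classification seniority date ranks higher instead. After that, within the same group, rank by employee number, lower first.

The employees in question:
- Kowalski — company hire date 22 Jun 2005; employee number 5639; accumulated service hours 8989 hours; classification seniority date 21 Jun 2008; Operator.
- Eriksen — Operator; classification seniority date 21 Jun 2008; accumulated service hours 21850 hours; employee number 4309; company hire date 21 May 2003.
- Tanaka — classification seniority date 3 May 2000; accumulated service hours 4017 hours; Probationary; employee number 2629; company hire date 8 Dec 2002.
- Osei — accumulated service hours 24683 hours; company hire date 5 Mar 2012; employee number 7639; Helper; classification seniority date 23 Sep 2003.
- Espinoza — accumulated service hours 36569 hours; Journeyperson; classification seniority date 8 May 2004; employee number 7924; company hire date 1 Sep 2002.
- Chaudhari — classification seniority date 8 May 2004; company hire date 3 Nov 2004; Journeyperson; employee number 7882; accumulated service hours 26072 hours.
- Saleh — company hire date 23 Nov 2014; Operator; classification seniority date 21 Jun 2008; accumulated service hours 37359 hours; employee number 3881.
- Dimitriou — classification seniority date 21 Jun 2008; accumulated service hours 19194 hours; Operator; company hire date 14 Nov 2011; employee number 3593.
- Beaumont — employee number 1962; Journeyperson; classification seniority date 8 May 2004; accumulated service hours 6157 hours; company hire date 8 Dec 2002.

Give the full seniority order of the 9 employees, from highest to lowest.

By classification: Beaumont, Chaudhari and Espinoza (Journeyperson); then Dimitriou, Saleh, Eriksen and Kowalski (Operator); then Osei (Helper); then Tanaka (Probationary).
Beaumont, Chaudhari and Espinoza all have classification seniority date 8 May 2004, so the next rule applies.
Among Beaumont, Chaudhari and Espinoza, by employee number (lower first): Beaumont (1962) before Chaudhari (7882) before Espinoza (7924).
Dimitriou, Saleh, Eriksen and Kowalski all have classification seniority date 21 Jun 2008, so the next rule applies.
Among Dimitriou, Saleh, Eriksen and Kowalski, by employee number (lower first): Dimitriou (3593) before Saleh (3881) before Eriksen (4309) before Kowalski (5639).
Full order: Beaumont, Chaudhari, Espinoza, Dimitriou, Saleh, Eriksen, Kowalski, Osei, Tanaka.

Beaumont, Chaudhari, Espinoza, Dimitriou, Saleh, Eriksen, Kowalski, Osei, Tanaka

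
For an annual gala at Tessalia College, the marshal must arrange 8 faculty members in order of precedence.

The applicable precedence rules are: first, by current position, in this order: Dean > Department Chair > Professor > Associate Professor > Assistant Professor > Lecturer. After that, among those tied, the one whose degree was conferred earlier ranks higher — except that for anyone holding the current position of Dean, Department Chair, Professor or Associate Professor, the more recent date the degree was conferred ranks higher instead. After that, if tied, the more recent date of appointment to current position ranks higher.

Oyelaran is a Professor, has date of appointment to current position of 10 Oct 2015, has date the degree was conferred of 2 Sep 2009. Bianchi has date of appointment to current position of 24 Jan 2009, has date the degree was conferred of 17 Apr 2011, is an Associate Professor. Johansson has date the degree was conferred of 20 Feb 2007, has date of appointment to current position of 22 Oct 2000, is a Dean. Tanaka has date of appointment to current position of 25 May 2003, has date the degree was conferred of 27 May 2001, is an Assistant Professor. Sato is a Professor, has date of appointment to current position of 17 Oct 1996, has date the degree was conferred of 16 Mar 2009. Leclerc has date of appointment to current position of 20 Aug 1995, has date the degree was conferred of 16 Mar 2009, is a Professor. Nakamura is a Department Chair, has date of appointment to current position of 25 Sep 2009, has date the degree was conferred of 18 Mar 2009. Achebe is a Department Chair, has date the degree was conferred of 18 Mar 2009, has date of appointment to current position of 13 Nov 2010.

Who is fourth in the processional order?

By current position: Johansson (Dean); then Achebe and Nakamura (Department Chair); then Oyelaran, Sato and Leclerc (Professor); then Bianchi (Associate Professor); then Tanaka (Assistant Professor).
Achebe and Nakamura both have date the degree was conferred 18 Mar 2009, so the next rule applies.
Among Achebe and Nakamura, by date of appointment to current position (later first): Achebe (13 Nov 2010) before Nakamura (25 Sep 2009).
Among Oyelaran, Sato and Leclerc, by date the degree was conferred (later first) (reversed rule for this group): Oyelaran (2 Sep 2009) before Sato and Leclerc (16 Mar 2009).
Among Sato and Leclerc, by date of appointment to current position (later first): Sato (17 Oct 1996) before Leclerc (20 Aug 1995).
Order: Johansson, Achebe, Nakamura, Oyelaran, Sato, Leclerc, Bianchi, Tanaka.

Oyelaran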